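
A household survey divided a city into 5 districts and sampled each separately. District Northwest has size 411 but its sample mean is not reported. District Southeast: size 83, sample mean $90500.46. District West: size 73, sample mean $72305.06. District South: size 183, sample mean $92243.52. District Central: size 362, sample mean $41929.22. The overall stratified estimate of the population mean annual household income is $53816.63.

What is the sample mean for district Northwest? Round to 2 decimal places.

N = 411 + 83 + 73 + 183 + 362 = 1112.
Overall total = μ·N = 53816.63·1112 = 59844092.56.
Subtract the known strata: 83·90500.46 + 73·72305.06 + 183·92243.52 + 362·41929.22 = 44848749.36.
Remaining total for district Northwest: 59844092.56 − 44848749.36 = 14995343.2.
Divide by its size: 14995343.2 / 411 = 36485.0200... → 36485.02.

36485.02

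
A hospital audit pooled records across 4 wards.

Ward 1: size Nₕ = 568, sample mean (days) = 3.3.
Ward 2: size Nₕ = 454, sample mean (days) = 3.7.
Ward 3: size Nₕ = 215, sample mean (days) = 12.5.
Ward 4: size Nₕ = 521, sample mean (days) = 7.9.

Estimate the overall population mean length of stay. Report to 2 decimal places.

x̄_st = (Σ Nₕx̄ₕ) / (Σ Nₕ) = (568·3.3 + 454·3.7 + 215·12.5 + 521·7.9) / 1758
= 10357.6 / 1758 = 5.8917... → 5.89.

5.89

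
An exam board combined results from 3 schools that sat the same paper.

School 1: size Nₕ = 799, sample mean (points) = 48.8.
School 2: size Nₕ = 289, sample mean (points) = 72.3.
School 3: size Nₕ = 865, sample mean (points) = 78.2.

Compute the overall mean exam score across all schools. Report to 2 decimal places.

N = 1953; weights Wₕ = Nₕ/N = (0.4091, 0.1480, 0.4429).
x̄_st = Σ Wₕ·x̄ₕ = 0.4091·48.8 + 0.1480·72.3 + 0.4429·78.2 ≈ 65.2990...
→ 65.30.

65.30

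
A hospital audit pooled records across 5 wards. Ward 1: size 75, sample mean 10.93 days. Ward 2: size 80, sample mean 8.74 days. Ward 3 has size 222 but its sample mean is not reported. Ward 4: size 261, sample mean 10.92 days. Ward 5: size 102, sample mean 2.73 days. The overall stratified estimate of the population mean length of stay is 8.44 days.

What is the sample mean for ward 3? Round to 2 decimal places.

7.20

Σ Nₕx̄ₕ = N·μ, so 222·x̄_3 = 740·8.44 − (75·10.93 + 80·8.74 + 261·10.92 + 102·2.73).
= 6245.6 − 4647.53 = 1598.07.
x̄_3 = 1598.07 / 222 = 7.1985... → 7.20.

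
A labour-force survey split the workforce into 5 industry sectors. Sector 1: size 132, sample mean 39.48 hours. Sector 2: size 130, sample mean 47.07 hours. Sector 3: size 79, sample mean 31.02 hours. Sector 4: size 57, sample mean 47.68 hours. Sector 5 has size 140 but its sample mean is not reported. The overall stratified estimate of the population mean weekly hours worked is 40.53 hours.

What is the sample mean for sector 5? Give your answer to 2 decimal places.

N = 132 + 130 + 79 + 57 + 140 = 538.
Overall total = μ·N = 40.53·538 = 21805.14.
Subtract the known strata: 132·39.48 + 130·47.07 + 79·31.02 + 57·47.68 = 16498.8.
Remaining total for sector 5: 21805.14 − 16498.8 = 5306.34.
Divide by its size: 5306.34 / 140 = 37.9024... → 37.90.

37.90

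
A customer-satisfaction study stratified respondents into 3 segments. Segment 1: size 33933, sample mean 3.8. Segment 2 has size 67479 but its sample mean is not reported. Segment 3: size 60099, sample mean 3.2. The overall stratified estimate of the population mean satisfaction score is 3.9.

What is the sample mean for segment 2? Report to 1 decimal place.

N = 33933 + 67479 + 60099 = 161511.
Overall total = μ·N = 3.9·161511 = 629892.9.
Subtract the known strata: 33933·3.8 + 60099·3.2 = 321262.2.
Remaining total for segment 2: 629892.9 − 321262.2 = 308630.7.
Divide by its size: 308630.7 / 67479 = 4.574... → 4.6.

4.6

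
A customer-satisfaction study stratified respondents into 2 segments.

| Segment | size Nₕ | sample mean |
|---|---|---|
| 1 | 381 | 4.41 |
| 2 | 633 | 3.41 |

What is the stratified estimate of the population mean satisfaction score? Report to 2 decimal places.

N = 1014; weights Wₕ = Nₕ/N = (0.3757, 0.6243).
x̄_st = Σ Wₕ·x̄ₕ = 0.3757·4.41 + 0.6243·3.41 ≈ 3.7857...
→ 3.79.

3.79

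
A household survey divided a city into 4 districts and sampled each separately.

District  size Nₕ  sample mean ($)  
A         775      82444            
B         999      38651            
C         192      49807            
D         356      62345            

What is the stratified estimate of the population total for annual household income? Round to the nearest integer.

Estimate total by summing Nₕ·x̄ₕ over strata.
775·82444 + 999·38651 + 192·49807 + 356·62345 = 63894100 + 38612349 + 9562944 + 22194820 = 134264213.

134264213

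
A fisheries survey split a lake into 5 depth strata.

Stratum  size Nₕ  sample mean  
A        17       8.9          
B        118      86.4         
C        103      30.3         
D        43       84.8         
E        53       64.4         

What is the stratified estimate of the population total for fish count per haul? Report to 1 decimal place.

A: 17·8.9 = 151.3
B: 118·86.4 = 10195.2
C: 103·30.3 = 3120.9
D: 43·84.8 = 3646.4
E: 53·64.4 = 3413.2
τ̂ = Σ Nₕx̄ₕ = 20527.0.

20527.0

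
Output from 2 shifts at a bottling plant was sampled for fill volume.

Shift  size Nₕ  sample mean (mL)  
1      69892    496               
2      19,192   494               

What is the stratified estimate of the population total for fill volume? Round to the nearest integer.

1: 69892·496 = 34666432
2: 19192·494 = 9480848
τ̂ = Σ Nₕx̄ₕ = 44147280.

44147280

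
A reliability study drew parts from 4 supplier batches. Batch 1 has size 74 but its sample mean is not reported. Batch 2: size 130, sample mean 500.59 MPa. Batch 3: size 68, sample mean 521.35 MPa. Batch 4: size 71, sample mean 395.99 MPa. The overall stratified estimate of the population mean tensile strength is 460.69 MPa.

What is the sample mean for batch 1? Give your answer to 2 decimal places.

396.93

N = 74 + 130 + 68 + 71 = 343.
Overall total = μ·N = 460.69·343 = 158016.67.
Subtract the known strata: 130·500.59 + 68·521.35 + 71·395.99 = 128643.79.
Remaining total for batch 1: 158016.67 − 128643.79 = 29372.88.
Divide by its size: 29372.88 / 74 = 396.9308... → 396.93.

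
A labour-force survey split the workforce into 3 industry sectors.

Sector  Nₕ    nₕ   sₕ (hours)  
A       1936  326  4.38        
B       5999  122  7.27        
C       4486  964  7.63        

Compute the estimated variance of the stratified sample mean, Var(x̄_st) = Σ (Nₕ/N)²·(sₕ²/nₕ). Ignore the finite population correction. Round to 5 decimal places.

N = 12421. Term for each stratum: Wₕ²sₕ²/nₕ.
Var(x̄_st) = 0.00142964 + 0.10105402 + 0.00787730 = 0.11036097 → 0.11036.

0.11036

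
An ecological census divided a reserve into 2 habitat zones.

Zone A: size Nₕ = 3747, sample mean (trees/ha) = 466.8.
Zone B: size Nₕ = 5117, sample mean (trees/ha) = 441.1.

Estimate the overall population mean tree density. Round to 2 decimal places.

451.96

N = 8864; weights Wₕ = Nₕ/N = (0.4227, 0.5773).
x̄_st = Σ Wₕ·x̄ₕ = 0.4227·466.8 + 0.5773·441.1 ≈ 451.9639...
→ 451.96.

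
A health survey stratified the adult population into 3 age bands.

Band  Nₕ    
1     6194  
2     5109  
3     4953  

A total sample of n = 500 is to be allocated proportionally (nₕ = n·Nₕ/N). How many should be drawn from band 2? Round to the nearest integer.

Share of band 2 = 5109/16256 = 0.31428.
Allocate 500 × 0.31428 = 157.142... → 157.

157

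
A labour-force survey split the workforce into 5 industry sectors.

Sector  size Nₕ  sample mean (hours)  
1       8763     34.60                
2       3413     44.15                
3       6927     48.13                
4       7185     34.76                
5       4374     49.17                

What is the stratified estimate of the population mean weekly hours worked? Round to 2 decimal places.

40.84

N = 30662; weights Wₕ = Nₕ/N = (0.2858, 0.1113, 0.2259, 0.2343, 0.1427).
x̄_st = Σ Wₕ·x̄ₕ = 0.2858·34.60 + 0.1113·44.15 + 0.2259·48.13 + 0.2343·34.76 + 0.1427·49.17 ≈ 40.8356...
→ 40.84.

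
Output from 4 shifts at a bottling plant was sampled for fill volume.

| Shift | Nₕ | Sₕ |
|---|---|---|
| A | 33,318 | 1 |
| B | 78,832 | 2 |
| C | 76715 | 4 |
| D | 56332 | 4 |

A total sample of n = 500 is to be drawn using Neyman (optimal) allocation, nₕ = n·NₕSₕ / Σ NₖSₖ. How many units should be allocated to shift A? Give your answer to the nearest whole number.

23

A: NₕSₕ = 33318·1 = 33318
B: NₕSₕ = 78832·2 = 157664
C: NₕSₕ = 76715·4 = 306860
D: NₕSₕ = 56332·4 = 225328
Σ NₕSₕ = 723170.
n_A = 500·33318/723170 = 23.036... → 23.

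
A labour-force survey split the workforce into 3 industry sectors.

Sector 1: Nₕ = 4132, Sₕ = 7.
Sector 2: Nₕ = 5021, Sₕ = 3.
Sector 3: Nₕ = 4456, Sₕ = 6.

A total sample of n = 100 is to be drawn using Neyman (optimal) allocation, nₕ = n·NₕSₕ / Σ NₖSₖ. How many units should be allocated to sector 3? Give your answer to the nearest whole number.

38

1: NₕSₕ = 4132·7 = 28924
2: NₕSₕ = 5021·3 = 15063
3: NₕSₕ = 4456·6 = 26736
Σ NₕSₕ = 70723.
n_3 = 100·26736/70723 = 37.804... → 38.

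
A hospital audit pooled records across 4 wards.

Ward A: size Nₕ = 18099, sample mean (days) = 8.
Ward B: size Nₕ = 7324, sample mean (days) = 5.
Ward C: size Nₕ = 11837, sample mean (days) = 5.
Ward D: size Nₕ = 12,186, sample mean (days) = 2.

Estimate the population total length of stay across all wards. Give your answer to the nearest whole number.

264969

Estimate total by summing Nₕ·x̄ₕ over strata.
18099·8 + 7324·5 + 11837·5 + 12186·2 = 144792 + 36620 + 59185 + 24372 = 264969.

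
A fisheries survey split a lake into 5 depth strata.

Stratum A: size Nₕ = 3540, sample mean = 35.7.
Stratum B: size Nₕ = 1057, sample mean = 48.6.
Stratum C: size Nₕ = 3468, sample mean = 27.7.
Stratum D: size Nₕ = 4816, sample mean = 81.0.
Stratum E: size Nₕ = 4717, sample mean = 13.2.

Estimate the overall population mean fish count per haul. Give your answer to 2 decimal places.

x̄_st = (Σ Nₕx̄ₕ) / (Σ Nₕ) = (3540·35.7 + 1057·48.6 + 3468·27.7 + 4816·81.0 + 4717·13.2) / 17598
= 726172.2 / 17598 = 41.2645... → 41.26.

41.26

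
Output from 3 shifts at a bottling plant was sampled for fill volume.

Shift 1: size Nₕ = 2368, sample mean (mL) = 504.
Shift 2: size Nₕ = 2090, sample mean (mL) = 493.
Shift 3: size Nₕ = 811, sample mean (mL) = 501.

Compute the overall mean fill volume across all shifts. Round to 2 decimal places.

x̄_st = (Σ Nₕx̄ₕ) / (Σ Nₕ) = (2368·504 + 2090·493 + 811·501) / 5269
= 2630153 / 5269 = 499.1750... → 499.17.

499.17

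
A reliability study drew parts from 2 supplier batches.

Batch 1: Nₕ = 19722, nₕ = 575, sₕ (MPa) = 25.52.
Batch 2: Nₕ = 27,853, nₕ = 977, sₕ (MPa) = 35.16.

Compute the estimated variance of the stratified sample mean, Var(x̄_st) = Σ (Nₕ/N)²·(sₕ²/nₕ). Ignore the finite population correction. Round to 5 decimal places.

N = 47575. Term for each stratum: Wₕ²sₕ²/nₕ.
Var(x̄_st) = 0.19464256 + 0.43370011 = 0.62834267 → 0.62834.

0.62834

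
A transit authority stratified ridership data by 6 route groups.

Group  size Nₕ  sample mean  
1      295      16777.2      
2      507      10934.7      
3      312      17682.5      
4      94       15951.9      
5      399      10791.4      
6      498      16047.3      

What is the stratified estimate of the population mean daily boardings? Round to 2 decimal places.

N = 295 + 507 + 312 + 94 + 399 + 498 = 2105.
Weight each subgroup mean by Nₕ/N and sum.
Σ Nₕx̄ₕ = 295·16777.2 + 507·10934.7 + 312·17682.5 + 94·15951.9 + 399·10791.4 + 498·16047.3 = 4949274 + 5543892.9 + 5516940 + 1499478.6 + 4305768.6 + 7991555.4 = 29806909.5.
Divide by N: 29806909.5 / 2105 = 14160.0520... → 14160.05.

14160.05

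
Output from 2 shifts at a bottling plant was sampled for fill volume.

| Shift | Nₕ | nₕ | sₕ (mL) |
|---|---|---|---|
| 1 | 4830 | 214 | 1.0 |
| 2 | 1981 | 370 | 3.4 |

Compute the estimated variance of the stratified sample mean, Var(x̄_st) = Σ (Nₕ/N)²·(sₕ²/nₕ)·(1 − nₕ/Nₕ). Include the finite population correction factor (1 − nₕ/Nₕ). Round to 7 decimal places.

0.0043952

N = 6811. Term for each stratum: Wₕ²sₕ²/nₕ·(1−nₕ/Nₕ).
Var(x̄_st) = 0.0022458327 + 0.0021493858 = 0.0043952184 → 0.0043952.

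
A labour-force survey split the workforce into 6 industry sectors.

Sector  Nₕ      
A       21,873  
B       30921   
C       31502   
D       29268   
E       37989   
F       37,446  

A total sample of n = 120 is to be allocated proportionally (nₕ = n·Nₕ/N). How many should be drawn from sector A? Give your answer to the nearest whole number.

14

Share of sector A = 21873/188999 = 0.11573.
Allocate 120 × 0.11573 = 13.888... → 14.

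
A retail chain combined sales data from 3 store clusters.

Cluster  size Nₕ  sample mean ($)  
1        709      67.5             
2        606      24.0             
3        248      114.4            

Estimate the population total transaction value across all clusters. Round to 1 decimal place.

90772.7

1: 709·67.5 = 47857.5
2: 606·24.0 = 14544
3: 248·114.4 = 28371.2
τ̂ = Σ Nₕx̄ₕ = 90772.7.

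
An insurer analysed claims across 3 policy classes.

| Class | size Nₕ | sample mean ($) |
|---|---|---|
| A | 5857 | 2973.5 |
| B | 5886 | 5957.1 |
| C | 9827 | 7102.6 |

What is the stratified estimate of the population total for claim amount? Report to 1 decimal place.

A: 5857·2973.5 = 17415789.5
B: 5886·5957.1 = 35063490.6
C: 9827·7102.6 = 69797250.2
τ̂ = Σ Nₕx̄ₕ = 122276530.3.

122276530.3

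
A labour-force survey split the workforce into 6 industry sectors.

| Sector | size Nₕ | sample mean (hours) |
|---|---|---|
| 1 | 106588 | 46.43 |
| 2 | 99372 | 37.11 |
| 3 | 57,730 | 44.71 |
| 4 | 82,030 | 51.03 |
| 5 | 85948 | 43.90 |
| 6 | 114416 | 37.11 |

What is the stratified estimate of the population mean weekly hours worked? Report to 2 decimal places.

N = 546084; weights Wₕ = Nₕ/N = (0.1952, 0.1820, 0.1057, 0.1502, 0.1574, 0.2095).
x̄_st = Σ Wₕ·x̄ₕ = 0.1952·46.43 + 0.1820·37.11 + 0.1057·44.71 + 0.1502·51.03 + 0.1574·43.90 + 0.2095·37.11 ≈ 42.8922...
→ 42.89.

42.89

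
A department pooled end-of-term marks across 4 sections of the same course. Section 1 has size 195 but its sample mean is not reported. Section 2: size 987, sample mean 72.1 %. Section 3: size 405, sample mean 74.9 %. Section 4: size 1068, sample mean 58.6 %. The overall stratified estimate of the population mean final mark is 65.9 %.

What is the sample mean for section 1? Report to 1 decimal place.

N = 195 + 987 + 405 + 1068 = 2655.
Overall total = μ·N = 65.9·2655 = 174964.5.
Subtract the known strata: 987·72.1 + 405·74.9 + 1068·58.6 = 164082.
Remaining total for section 1: 174964.5 − 164082 = 10882.5.
Divide by its size: 10882.5 / 195 = 55.808... → 55.8.

55.8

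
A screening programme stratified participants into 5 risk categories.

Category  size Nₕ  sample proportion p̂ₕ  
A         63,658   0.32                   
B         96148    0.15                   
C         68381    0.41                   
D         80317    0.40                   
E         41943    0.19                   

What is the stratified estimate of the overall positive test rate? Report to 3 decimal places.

0.294

N = 63658 + 96148 + 68381 + 80317 + 41943 = 350447.
Overall proportion = Σ (Nₕ/N)·p̂ₕ.
Σ Nₕp̂ₕ = 20370.56 + 14422.2 + 28036.21 + 32126.8 + 7969.17 = 102924.94.
102924.94 / 350447 = 0.29370... → 0.294.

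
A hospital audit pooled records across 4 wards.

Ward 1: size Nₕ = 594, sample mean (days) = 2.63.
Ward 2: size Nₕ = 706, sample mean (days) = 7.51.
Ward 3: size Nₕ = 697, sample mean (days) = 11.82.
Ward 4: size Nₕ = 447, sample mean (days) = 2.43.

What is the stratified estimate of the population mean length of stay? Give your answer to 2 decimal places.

6.62

N = 2444; weights Wₕ = Nₕ/N = (0.2430, 0.2889, 0.2852, 0.1829).
x̄_st = Σ Wₕ·x̄ₕ = 0.2430·2.63 + 0.2889·7.51 + 0.2852·11.82 + 0.1829·2.43 ≈ 6.6240...
→ 6.62.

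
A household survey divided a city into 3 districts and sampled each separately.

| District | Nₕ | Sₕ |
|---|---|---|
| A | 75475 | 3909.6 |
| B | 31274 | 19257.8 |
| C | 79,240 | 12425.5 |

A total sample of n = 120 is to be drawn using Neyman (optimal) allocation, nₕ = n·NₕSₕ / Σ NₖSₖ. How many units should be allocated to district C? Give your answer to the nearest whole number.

63

A: NₕSₕ = 75475·3909.6 = 295077060
B: NₕSₕ = 31274·19257.8 = 602268437.2
C: NₕSₕ = 79240·12425.5 = 984596620
Σ NₕSₕ = 1881942117.2.
n_C = 120·984596620/1881942117.2 = 62.782... → 63.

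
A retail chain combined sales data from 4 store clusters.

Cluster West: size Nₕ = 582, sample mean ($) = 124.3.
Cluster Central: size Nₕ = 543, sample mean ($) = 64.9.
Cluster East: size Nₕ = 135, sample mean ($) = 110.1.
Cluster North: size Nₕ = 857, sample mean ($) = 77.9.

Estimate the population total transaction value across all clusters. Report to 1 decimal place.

189207.1

Population total = Σ Nₕ·x̄ₕ (each stratum's size times its mean).
582·124.3 + 543·64.9 + 135·110.1 + 857·77.9 = 72342.6 + 35240.7 + 14863.5 + 66760.3 = 189207.1.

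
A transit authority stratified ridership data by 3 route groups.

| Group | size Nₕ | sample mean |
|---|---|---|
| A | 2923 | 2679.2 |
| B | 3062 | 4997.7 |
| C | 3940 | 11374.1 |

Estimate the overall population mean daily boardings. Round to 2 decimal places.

N = 9925; weights Wₕ = Nₕ/N = (0.2945, 0.3085, 0.3970).
x̄_st = Σ Wₕ·x̄ₕ = 0.2945·2679.2 + 0.3085·4997.7 + 0.3970·11374.1 ≈ 6846.1676...
→ 6846.17.

6846.17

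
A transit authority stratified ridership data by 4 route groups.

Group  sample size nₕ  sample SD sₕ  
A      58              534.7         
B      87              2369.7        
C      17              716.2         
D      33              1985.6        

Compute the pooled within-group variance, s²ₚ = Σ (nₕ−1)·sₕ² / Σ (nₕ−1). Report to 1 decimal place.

Degrees of freedom: 57 + 86 + 16 + 32 = 191.
Σ(nₕ−1)sₕ² = 57·285904.09 + 86·5615478.09 + 16·512942.44 + 32·3942607.36 = 633598163.43.
s²ₚ = 633598163.43 / 191 = 3317267.871... → 3317267.9.

3317267.9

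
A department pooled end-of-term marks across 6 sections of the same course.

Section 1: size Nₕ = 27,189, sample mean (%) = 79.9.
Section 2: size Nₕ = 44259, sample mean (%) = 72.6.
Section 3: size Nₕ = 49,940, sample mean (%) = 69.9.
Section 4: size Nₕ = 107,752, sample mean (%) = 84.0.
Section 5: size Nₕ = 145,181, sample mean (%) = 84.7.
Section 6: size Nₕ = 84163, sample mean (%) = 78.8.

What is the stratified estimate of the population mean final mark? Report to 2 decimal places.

N = 27189 + 44259 + 49940 + 107752 + 145181 + 84163 = 458484.
The stratified mean weights each stratum mean by its population share Nₕ/N.
Σ Nₕx̄ₕ = 27189·79.9 + 44259·72.6 + 49940·69.9 + 107752·84.0 + 145181·84.7 + 84163·78.8 = 2172401.1 + 3213203.4 + 3490806 + 9051168 + 12296830.7 + 6632044.4 = 36856453.6.
Divide by N: 36856453.6 / 458484 = 80.3877... → 80.39.

80.39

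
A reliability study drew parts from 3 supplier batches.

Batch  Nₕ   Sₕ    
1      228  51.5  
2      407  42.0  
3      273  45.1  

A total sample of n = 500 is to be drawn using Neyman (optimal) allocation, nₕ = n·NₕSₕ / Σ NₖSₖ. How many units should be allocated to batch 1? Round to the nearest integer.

1: NₕSₕ = 228·51.5 = 11742
2: NₕSₕ = 407·42.0 = 17094
3: NₕSₕ = 273·45.1 = 12312.3
Σ NₕSₕ = 41148.3.
n_1 = 500·11742/41148.3 = 142.679... → 143.

143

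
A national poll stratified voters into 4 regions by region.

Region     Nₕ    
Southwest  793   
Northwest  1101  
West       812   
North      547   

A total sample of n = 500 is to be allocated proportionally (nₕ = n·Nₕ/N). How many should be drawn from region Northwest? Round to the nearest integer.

169

N = 793 + 1101 + 812 + 547 = 3253.
n_Northwest = 500·1101/3253 = 169.228... → 169.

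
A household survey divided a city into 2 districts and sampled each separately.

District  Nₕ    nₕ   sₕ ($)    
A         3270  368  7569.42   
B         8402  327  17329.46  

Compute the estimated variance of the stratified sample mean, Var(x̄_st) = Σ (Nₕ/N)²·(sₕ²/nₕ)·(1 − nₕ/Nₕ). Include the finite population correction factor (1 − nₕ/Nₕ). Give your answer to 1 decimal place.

N = 11672. Term for each stratum: Wₕ²sₕ²/nₕ·(1−nₕ/Nₕ).
Var(x̄_st) = 10845.0608 + 457358.7136 = 468203.7744 → 468203.8.

468203.8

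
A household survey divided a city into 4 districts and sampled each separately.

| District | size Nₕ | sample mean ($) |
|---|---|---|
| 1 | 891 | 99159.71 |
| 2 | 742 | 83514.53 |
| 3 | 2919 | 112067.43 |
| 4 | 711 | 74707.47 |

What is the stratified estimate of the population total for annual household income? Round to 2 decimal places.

530560922.21

1: 891·99159.71 = 88351301.61
2: 742·83514.53 = 61967781.26
3: 2919·112067.43 = 327124828.17
4: 711·74707.47 = 53117011.17
τ̂ = Σ Nₕx̄ₕ = 530560922.21.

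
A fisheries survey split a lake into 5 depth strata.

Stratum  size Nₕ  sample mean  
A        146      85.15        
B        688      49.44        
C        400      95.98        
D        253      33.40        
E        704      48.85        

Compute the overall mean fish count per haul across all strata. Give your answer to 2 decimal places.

58.27

N = 146 + 688 + 400 + 253 + 704 = 2191.
The stratified mean weights each stratum mean by its population share Nₕ/N.
Σ Nₕx̄ₕ = 146·85.15 + 688·49.44 + 400·95.98 + 253·33.40 + 704·48.85 = 12431.9 + 34014.72 + 38392 + 8450.2 + 34390.4 = 127679.22.
Divide by N: 127679.22 / 2191 = 58.2744... → 58.27.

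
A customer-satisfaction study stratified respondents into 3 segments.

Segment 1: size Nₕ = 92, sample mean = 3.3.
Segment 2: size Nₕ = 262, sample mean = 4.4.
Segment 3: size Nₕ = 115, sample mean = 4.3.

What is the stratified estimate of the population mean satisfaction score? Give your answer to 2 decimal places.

4.16

N = 92 + 262 + 115 = 469.
The stratified mean weights each stratum mean by its population share Nₕ/N.
Σ Nₕx̄ₕ = 92·3.3 + 262·4.4 + 115·4.3 = 303.6 + 1152.8 + 494.5 = 1950.9.
Divide by N: 1950.9 / 469 = 4.1597... → 4.16.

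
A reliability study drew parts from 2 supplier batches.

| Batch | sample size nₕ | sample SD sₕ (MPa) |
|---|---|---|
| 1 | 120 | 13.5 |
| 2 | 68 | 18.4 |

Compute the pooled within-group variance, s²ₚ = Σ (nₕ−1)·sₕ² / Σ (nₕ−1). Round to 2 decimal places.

1: (120−1)·13.5² = 119·182.25 = 21687.75
2: (68−1)·18.4² = 67·338.56 = 22683.52
Numerator = 44371.27; denominator = Σ(nₕ−1) = 186.
s²ₚ = 44371.27/186 = 238.5552... → 238.56.

238.56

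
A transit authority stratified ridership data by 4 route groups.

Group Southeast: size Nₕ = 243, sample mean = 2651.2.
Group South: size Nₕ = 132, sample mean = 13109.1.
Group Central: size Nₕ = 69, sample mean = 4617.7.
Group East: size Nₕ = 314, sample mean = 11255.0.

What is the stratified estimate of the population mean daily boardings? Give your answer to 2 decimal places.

N = 243 + 132 + 69 + 314 = 758.
Overall mean = Σ (Nₕ/N)·x̄ₕ — weight by population share, not a simple average.
Σ Nₕx̄ₕ = 243·2651.2 + 132·13109.1 + 69·4617.7 + 314·11255.0 = 644241.6 + 1730401.2 + 318621.3 + 3534070 = 6227334.1.
Divide by N: 6227334.1 / 758 = 8215.4803... → 8215.48.

8215.48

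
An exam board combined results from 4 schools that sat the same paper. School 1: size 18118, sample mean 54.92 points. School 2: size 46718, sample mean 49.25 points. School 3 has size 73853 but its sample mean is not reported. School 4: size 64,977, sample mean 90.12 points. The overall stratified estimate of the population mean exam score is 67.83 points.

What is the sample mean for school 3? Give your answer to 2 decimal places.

Σ Nₕx̄ₕ = N·μ, so 73853·x̄_3 = 203666·67.83 − (18118·54.92 + 46718·49.25 + 64977·90.12).
= 13814664.78 − 9151629.3 = 4663035.48.
x̄_3 = 4663035.48 / 73853 = 63.1394... → 63.14.

63.14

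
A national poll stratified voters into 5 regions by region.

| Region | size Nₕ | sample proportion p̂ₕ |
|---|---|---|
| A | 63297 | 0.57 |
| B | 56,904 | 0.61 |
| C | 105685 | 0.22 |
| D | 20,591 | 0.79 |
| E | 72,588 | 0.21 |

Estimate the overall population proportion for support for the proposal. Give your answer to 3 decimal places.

N = 63297 + 56904 + 105685 + 20591 + 72588 = 319065.
Overall proportion = Σ (Nₕ/N)·p̂ₕ.
Σ Nₕp̂ₕ = 36079.29 + 34711.44 + 23250.7 + 16266.89 + 15243.48 = 125551.8.
125551.8 / 319065 = 0.39350... → 0.393.

0.393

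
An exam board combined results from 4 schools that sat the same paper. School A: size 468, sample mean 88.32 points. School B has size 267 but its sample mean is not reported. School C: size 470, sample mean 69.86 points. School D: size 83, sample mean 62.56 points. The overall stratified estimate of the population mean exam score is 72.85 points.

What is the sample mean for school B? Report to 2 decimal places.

N = 468 + 267 + 470 + 83 = 1288.
Overall total = μ·N = 72.85·1288 = 93830.8.
Subtract the known strata: 468·88.32 + 470·69.86 + 83·62.56 = 79360.44.
Remaining total for school B: 93830.8 − 79360.44 = 14470.36.
Divide by its size: 14470.36 / 267 = 54.1961... → 54.20.

54.20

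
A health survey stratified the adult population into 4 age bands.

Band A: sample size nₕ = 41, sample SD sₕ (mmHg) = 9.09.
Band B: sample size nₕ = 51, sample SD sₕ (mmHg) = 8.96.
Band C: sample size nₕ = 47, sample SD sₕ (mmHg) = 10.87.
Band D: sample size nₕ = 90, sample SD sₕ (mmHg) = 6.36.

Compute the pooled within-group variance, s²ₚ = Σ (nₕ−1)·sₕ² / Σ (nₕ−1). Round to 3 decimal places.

Degrees of freedom: 40 + 50 + 46 + 89 = 225.
Σ(nₕ−1)sₕ² = 40·82.6281 + 50·80.2816 + 46·118.1569 + 89·40.4496 = 16354.4358.
s²ₚ = 16354.4358 / 225 = 72.68638... → 72.686.

72.686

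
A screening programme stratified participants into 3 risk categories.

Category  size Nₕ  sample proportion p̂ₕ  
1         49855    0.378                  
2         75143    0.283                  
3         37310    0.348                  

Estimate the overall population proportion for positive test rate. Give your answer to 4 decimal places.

0.3271

N = 49855 + 75143 + 37310 = 162308.
Overall proportion = Σ (Nₕ/N)·p̂ₕ.
Σ Nₕp̂ₕ = 18845.19 + 21265.469 + 12983.88 = 53094.539.
53094.539 / 162308 = 0.327122... → 0.3271.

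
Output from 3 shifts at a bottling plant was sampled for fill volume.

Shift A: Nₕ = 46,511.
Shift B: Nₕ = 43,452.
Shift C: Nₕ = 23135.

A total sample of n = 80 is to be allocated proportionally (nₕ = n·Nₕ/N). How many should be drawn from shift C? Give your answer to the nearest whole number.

16

N = 46511 + 43452 + 23135 = 113098.
n_C = 80·23135/113098 = 16.365... → 16.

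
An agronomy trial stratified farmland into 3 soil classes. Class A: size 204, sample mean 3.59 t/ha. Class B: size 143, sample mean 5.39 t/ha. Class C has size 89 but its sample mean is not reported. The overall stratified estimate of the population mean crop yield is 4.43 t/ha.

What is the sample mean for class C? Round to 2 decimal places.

N = 204 + 143 + 89 = 436.
Overall total = μ·N = 4.43·436 = 1931.48.
Subtract the known strata: 204·3.59 + 143·5.39 = 1503.13.
Remaining total for class C: 1931.48 − 1503.13 = 428.35.
Divide by its size: 428.35 / 89 = 4.8129... → 4.81.

4.81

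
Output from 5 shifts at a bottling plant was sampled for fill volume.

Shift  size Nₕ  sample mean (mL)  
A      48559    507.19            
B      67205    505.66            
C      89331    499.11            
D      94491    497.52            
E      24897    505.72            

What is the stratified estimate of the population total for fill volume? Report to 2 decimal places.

162799588.08

A: 48559·507.19 = 24628639.21
B: 67205·505.66 = 33982880.3
C: 89331·499.11 = 44585995.41
D: 94491·497.52 = 47011162.32
E: 24897·505.72 = 12590910.84
τ̂ = Σ Nₕx̄ₕ = 162799588.08.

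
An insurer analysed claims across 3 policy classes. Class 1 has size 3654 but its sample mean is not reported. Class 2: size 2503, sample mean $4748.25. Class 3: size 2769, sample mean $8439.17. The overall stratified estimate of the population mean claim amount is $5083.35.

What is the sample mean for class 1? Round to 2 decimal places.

Σ Nₕx̄ₕ = N·μ, so 3654·x̄_1 = 8926·5083.35 − (2503·4748.25 + 2769·8439.17).
= 45373982.1 − 35252931.48 = 10121050.62.
x̄_1 = 10121050.62 / 3654 = 2769.8551... → 2769.86.

2769.86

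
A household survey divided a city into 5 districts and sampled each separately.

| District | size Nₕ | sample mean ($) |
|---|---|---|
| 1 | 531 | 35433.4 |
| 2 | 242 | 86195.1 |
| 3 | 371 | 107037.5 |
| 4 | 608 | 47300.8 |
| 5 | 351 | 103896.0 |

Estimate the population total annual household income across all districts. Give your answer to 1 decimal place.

144611644.5

Estimate total by summing Nₕ·x̄ₕ over strata.
531·35433.4 + 242·86195.1 + 371·107037.5 + 608·47300.8 + 351·103896.0 = 18815135.4 + 20859214.2 + 39710912.5 + 28758886.4 + 36467496 = 144611644.5.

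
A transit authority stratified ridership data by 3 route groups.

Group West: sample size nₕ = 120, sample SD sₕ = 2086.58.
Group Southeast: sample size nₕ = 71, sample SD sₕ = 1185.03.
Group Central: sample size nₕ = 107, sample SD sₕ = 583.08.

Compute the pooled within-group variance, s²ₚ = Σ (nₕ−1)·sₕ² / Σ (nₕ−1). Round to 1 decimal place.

West: (120−1)·2086.58² = 119·4353816.0964 = 518104115.4716
Southeast: (71−1)·1185.03² = 70·1404296.1009 = 98300727.063
Central: (107−1)·583.08² = 106·339982.2864 = 36038122.3584
Numerator = 652442964.893; denominator = Σ(nₕ−1) = 295.
s²ₚ = 652442964.893/295 = 2211671.067... → 2211671.1.

2211671.1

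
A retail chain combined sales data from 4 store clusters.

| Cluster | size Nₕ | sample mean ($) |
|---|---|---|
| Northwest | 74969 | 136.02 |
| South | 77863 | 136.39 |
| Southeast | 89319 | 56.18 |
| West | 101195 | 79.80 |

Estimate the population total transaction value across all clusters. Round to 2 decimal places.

33910320.37

Northwest: 74969·136.02 = 10197283.38
South: 77863·136.39 = 10619734.57
Southeast: 89319·56.18 = 5017941.42
West: 101195·79.80 = 8075361
τ̂ = Σ Nₕx̄ₕ = 33910320.37.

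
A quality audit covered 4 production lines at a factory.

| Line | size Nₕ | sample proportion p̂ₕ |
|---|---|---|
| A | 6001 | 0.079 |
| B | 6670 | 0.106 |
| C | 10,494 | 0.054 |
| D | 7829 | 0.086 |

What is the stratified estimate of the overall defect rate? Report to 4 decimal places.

Wₕ = Nₕ/N with N = 30994: 0.1936, 0.2152, 0.3386, 0.2526.
p̂_st = 0.1936·0.079 + 0.2152·0.106 + 0.3386·0.054 + 0.2526·0.086 ≈ 0.078114... → 0.0781.

0.0781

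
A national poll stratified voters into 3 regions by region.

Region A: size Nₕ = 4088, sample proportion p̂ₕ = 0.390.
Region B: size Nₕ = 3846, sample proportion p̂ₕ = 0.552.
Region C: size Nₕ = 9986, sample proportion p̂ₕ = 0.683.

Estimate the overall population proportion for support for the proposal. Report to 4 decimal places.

0.5880

Wₕ = Nₕ/N with N = 17920: 0.2281, 0.2146, 0.5573.
p̂_st = 0.2281·0.390 + 0.2146·0.552 + 0.5573·0.683 ≈ 0.588044... → 0.5880.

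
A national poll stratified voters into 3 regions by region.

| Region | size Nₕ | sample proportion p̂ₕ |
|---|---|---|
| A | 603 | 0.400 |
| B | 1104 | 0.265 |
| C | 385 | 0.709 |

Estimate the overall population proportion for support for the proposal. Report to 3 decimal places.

0.386

N = 603 + 1104 + 385 = 2092.
Overall proportion = Σ (Nₕ/N)·p̂ₕ.
Σ Nₕp̂ₕ = 241.2 + 292.56 + 272.965 = 806.725.
806.725 / 2092 = 0.38562... → 0.386.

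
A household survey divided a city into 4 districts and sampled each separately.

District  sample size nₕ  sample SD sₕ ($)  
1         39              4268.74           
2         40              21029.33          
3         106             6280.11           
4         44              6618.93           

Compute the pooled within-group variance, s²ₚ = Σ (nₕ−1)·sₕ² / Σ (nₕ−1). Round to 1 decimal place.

1: (39−1)·4268.74² = 38·18222141.1876 = 692441365.1288
2: (40−1)·21029.33² = 39·442232720.2489 = 17247076089.7071
3: (106−1)·6280.11² = 105·39439781.6121 = 4141177069.2705
4: (44−1)·6618.93² = 43·43810234.3449 = 1883840076.8307
Numerator = 23964534600.9371; denominator = Σ(nₕ−1) = 225.
s²ₚ = 23964534600.9371/225 = 106509042.671... → 106509042.7.

106509042.7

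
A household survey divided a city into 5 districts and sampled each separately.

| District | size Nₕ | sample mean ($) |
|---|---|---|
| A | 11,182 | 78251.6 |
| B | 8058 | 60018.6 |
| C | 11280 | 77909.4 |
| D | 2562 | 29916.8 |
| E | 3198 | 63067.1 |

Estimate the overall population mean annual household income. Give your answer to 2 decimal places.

69343.79

N = 36280; weights Wₕ = Nₕ/N = (0.3082, 0.2221, 0.3109, 0.0706, 0.0881).
x̄_st = Σ Wₕ·x̄ₕ = 0.3082·78251.6 + 0.2221·60018.6 + 0.3109·77909.4 + 0.0706·29916.8 + 0.0881·63067.1 ≈ 69343.7908...
→ 69343.79.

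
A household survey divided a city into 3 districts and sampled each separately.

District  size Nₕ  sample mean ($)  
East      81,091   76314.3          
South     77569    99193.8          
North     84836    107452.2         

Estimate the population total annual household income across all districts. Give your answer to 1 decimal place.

22998581612.7

East: 81091·76314.3 = 6188402901.3
South: 77569·99193.8 = 7694363872.2
North: 84836·107452.2 = 9115814839.2
τ̂ = Σ Nₕx̄ₕ = 22998581612.7.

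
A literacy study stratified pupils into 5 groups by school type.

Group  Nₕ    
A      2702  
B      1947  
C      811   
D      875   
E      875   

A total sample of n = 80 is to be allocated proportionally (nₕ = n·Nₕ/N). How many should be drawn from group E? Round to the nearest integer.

Share of group E = 875/7210 = 0.12136.
Allocate 80 × 0.12136 = 9.709... → 10.

10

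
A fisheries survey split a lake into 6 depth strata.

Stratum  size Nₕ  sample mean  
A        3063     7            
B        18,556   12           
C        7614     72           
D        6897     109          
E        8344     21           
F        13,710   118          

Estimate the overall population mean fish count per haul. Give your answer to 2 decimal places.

N = 3063 + 18556 + 7614 + 6897 + 8344 + 13710 = 58184.
The stratified mean weights each stratum mean by its population share Nₕ/N.
Σ Nₕx̄ₕ = 3063·7 + 18556·12 + 7614·72 + 6897·109 + 8344·21 + 13710·118 = 21441 + 222672 + 548208 + 751773 + 175224 + 1617780 = 3337098.
Divide by N: 3337098 / 58184 = 57.3542... → 57.35.

57.35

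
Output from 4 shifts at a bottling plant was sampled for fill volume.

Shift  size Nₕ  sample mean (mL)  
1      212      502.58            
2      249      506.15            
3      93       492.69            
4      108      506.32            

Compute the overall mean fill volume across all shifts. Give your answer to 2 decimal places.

503.14

N = 662; weights Wₕ = Nₕ/N = (0.3202, 0.3761, 0.1405, 0.1631).
x̄_st = Σ Wₕ·x̄ₕ = 0.3202·502.58 + 0.3761·506.15 + 0.1405·492.69 + 0.1631·506.32 ≈ 503.1436...
→ 503.14.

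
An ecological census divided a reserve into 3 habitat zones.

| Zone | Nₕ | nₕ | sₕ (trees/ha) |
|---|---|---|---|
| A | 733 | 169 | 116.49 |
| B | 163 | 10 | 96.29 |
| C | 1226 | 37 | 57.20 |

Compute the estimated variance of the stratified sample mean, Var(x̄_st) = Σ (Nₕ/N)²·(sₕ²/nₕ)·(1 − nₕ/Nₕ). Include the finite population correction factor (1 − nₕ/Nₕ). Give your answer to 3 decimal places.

N = 2122. Term for each stratum: Wₕ²sₕ²/nₕ·(1−nₕ/Nₕ).
Var(x̄_st) = 7.371959 + 5.135121 + 28.626740 = 41.133820 → 41.134.

41.134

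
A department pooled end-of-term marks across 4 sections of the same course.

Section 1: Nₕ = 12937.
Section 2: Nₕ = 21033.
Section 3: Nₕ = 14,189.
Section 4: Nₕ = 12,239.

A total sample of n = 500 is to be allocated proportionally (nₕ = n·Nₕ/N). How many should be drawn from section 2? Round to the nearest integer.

N = 12937 + 21033 + 14189 + 12239 = 60398.
n_2 = 500·21033/60398 = 174.120... → 174.

174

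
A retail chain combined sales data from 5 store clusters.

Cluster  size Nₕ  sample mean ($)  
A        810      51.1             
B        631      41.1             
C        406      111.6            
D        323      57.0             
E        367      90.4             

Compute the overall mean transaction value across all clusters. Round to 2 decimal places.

64.73

N = 810 + 631 + 406 + 323 + 367 = 2537.
The stratified mean weights each stratum mean by its population share Nₕ/N.
Σ Nₕx̄ₕ = 810·51.1 + 631·41.1 + 406·111.6 + 323·57.0 + 367·90.4 = 41391 + 25934.1 + 45309.6 + 18411 + 33176.8 = 164222.5.
Divide by N: 164222.5 / 2537 = 64.7310... → 64.73.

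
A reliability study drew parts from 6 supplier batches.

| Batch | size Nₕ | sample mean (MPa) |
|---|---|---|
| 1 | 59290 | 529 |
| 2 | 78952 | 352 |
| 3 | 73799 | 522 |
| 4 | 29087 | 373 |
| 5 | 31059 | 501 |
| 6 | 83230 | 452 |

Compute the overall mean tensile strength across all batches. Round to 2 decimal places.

454.98

x̄_st = (Σ Nₕx̄ₕ) / (Σ Nₕ) = (59290·529 + 78952·352 + 73799·522 + 29087·373 + 31059·501 + 83230·452) / 355417
= 161708562 / 355417 = 454.9826... → 454.98.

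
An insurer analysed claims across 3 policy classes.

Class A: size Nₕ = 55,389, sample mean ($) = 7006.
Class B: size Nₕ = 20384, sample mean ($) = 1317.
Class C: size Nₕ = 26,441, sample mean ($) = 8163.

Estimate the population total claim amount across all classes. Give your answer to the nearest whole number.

A: 55389·7006 = 388055334
B: 20384·1317 = 26845728
C: 26441·8163 = 215837883
τ̂ = Σ Nₕx̄ₕ = 630738945.

630738945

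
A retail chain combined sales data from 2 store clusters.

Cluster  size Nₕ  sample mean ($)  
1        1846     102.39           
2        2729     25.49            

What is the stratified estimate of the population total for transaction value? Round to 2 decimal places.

1: 1846·102.39 = 189011.94
2: 2729·25.49 = 69562.21
τ̂ = Σ Nₕx̄ₕ = 258574.15.

258574.15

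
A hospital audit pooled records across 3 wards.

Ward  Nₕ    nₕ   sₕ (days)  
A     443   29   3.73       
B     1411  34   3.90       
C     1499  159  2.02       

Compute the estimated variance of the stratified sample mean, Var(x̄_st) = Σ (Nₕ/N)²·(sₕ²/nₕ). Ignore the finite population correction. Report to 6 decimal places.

N = 3353; Wₕ = Nₕ/N.
ward A: (443/3353)²·3.73²/29 = 0.008374522
ward B: (1411/3353)²·3.90²/34 = 0.079220434
ward C: (1499/3353)²·2.02²/159 = 0.005129107
Sum = 0.092724063 → 0.092724.

0.092724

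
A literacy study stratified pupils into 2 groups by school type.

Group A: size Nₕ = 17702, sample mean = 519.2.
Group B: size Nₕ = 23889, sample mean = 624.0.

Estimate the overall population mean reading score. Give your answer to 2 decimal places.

x̄_st = (Σ Nₕx̄ₕ) / (Σ Nₕ) = (17702·519.2 + 23889·624.0) / 41591
= 24097614.4 / 41591 = 579.3949... → 579.39.

579.39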